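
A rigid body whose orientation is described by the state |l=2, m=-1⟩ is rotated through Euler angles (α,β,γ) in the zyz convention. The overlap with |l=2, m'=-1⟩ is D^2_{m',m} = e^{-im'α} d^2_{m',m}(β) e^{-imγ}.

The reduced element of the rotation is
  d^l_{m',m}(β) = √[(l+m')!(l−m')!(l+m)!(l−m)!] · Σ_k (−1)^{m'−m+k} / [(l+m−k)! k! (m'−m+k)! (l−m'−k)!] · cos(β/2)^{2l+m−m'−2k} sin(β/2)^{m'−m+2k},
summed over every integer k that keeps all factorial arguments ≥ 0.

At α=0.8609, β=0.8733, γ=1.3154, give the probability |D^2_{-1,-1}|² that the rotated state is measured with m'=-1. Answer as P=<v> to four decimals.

P=0.0546

D^2_{-1,-1}(0.8609,0.8733,1.3154) = e^{-i·-1·0.8609}·d^2_{-1,-1}(0.8733)·e^{-i·-1·1.3154}. Compute d first:
Half-angle: c=0.906173, s=0.422906. N=√(1·6·1·6)=6.000000
The bounds max(0,m−m')=0 and min(l+m,l−m')=1 give 2 terms
  k=0: (−1)^0·6.0000/(6)·0.9062^4·0.4229^0 = +0.674288
  k=1: (−1)^1·6.0000/(2)·0.9062^2·0.4229^2 = -0.440587
d^2_{-1,-1}(0.8733) = +0.674288 -0.440587 = +0.233701
|D^2_{-1,-1}|² = |d^2_{-1,-1}(β)|² = (+0.233701)² = 0.054616 (the z-rotation phases have unit modulus)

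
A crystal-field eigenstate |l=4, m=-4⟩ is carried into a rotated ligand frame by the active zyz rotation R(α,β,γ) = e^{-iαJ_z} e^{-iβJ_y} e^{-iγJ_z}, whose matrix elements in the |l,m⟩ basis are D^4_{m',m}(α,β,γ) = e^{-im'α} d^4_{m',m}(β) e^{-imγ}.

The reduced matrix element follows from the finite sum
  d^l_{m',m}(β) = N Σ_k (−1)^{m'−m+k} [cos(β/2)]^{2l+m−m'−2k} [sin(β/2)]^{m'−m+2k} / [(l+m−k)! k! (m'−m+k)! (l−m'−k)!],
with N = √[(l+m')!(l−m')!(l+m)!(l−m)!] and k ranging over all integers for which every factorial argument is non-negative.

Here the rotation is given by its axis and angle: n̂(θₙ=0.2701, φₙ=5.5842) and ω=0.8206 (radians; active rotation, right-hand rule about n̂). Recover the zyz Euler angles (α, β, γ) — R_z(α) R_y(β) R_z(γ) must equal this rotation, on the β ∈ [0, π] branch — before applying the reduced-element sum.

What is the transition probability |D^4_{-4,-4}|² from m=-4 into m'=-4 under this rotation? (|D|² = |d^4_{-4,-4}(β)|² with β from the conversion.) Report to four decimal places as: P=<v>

P=0.9129

Axis–angle → zyz. n̂ = (sinθₙcosφₙ, sinθₙsinφₙ, cosθₙ) = (+0.204255, -0.171688, +0.963744), ω = 0.8206.
R = I cosω + sinω [n̂]ₓ + (1−cosω) n̂n̂ᵀ gives
  R = [+0.695059, -0.716191, -0.062958; +0.693873, +0.691162, -0.202077; +0.188240, +0.096771, +0.977344]
β = atan2(√(R₁₃²+R₂₃²), R₃₃) = 0.213271; α = atan2(R₂₃, R₁₃) mod 2π = 4.410366; γ = atan2(R₃₂, −R₃₁) mod 2π = 2.666744
D^4_{-4,-4}(4.4104,0.2133,2.6667) = e^{-i·-4·4.4104}·d^4_{-4,-4}(0.2133)·e^{-i·-4·2.6667}. Compute d first:
c=cos(0.213271/2)=0.994320, s=sin(0.213271/2)=0.106433; N=√[1·40320·1·40320]=40320.000000
Admissible k: 0..0 (factorial args all ≥0)
  k=0: (−1)^0·40320.0000/(40320)·0.9943^8·0.1064^0 = +0.955452
d^4_{-4,-4}(0.2133) = +0.955452
|D^4_{-4,-4}|² = |d^4_{-4,-4}(β)|² = (+0.955452)² = 0.912888 (the z-rotation phases have unit modulus)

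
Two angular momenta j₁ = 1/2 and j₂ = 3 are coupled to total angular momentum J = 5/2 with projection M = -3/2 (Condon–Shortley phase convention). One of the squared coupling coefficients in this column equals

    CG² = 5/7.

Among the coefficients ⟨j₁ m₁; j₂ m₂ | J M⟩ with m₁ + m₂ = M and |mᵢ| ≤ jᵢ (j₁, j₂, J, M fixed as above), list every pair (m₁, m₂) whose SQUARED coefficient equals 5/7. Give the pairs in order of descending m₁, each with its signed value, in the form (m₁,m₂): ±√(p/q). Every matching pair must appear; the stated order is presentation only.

Admissible pairs with m₁+m₂ = M = -3/2: (-1/2,-1), (1/2,-2)
  (m₁,m₂)=(1/2,-2): CG² = 5/7, CG = +√(5/7)   ← matches the target
  (m₁,m₂)=(-1/2,-1): CG² = 2/7, CG = −√(2/7)
Pairs with CG² = 5/7: (1/2,-2): +√(5/7)

(1/2,-2): +√(5/7)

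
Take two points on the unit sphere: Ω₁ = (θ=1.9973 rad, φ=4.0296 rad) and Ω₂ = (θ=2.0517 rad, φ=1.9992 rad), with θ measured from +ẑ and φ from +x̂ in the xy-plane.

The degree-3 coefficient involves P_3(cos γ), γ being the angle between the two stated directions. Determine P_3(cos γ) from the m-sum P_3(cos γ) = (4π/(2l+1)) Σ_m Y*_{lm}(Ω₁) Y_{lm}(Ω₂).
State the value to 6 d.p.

0.238448

Summing Y*_{l m}(θ₁,φ₁)·Y_{l m}(θ₂,φ₂) over m ∈ [−3, 3]; prefactor 4π/(2·3+1) = 1.795196:
  term(m=-3) = 0.08986 - 0.01747j   from Y*(Ω₁)=0.27961 - 0.14471j, Y(Ω₂)=0.27897 + 0.08191j
  term(m=-2) = -0.07897 - 0.10354j   from Y*(Ω₁)=0.07141 - 0.34308j, Y(Ω₂)=0.24334 - 0.28083j
  term(m=-1) = 0.00038 - 0.00076j   from Y*(Ω₁)=0.02679 + 0.03294j, Y(Ω₂)=-0.00832 - 0.01822j
  term(m=+0) = 0.11029 + 0.00000j   from Y*(Ω₁)=0.33104 + 0.00000j, Y(Ω₂)=0.33318 + 0.00000j
  term(m=+1) = 0.00038 + 0.00076j   from Y*(Ω₁)=-0.02679 + 0.03294j, Y(Ω₂)=0.00832 - 0.01822j
  term(m=+2) = -0.07897 + 0.10354j   from Y*(Ω₁)=0.07141 + 0.34308j, Y(Ω₂)=0.24334 + 0.28083j
  term(m=+3) = 0.08986 + 0.01747j   from Y*(Ω₁)=-0.27961 - 0.14471j, Y(Ω₂)=-0.27897 + 0.08191j
Total Σ_m = 0.13283 + 0.00000j. Multiply by 1.795196: 0.23845 + 0.00000j. P_3(cos γ) = 0.238448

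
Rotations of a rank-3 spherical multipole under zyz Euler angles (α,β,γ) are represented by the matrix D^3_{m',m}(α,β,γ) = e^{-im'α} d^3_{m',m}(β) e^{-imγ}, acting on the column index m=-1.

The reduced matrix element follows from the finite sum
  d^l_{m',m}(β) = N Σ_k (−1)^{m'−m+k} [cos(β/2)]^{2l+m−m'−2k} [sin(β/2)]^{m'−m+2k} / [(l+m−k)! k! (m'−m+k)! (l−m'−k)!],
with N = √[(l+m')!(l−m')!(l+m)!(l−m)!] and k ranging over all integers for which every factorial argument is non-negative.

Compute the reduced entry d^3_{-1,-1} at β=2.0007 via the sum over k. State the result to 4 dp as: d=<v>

d^3_{-1,-1}(β=2.0007) via the finite sum:
Half-angle: c=0.540008, s=0.841660. N=√(2·24·2·24)=48.000000
Admissible k: 0..2 (factorial args all ≥0)
  k=0: (−1)^0·48.0000/(48)·0.5400^6·0.8417^0 = +0.024797
  k=1: (−1)^1·48.0000/(6)·0.5400^4·0.8417^2 = -0.481907
  k=2: (−1)^2·48.0000/(8)·0.5400^2·0.8417^4 = +0.878007
d^3_{-1,-1}(2.0007) = +0.024797 -0.481907 +0.878007 = +0.420897

d=0.4209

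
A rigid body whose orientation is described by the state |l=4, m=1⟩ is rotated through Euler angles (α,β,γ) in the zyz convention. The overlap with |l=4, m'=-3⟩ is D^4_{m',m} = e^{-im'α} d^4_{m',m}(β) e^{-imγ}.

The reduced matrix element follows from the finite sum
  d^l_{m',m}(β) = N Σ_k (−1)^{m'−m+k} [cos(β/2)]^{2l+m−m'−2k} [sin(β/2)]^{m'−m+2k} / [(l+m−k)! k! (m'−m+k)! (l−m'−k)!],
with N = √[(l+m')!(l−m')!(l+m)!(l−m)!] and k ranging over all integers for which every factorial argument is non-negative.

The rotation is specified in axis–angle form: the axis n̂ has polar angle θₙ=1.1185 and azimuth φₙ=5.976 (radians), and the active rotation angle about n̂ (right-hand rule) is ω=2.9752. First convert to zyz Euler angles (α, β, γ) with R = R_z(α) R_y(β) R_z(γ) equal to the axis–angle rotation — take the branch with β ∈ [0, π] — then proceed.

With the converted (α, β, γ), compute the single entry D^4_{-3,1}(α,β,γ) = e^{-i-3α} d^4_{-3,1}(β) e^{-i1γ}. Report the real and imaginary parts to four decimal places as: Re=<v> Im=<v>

Re=-0.0168 Im=-0.4789

Axis–angle → zyz. n̂ = (sinθₙcosφₙ, sinθₙsinφₙ, cosθₙ) = (+0.857341, -0.271972, +0.437032), ω = 2.9752.
R = I cosω + sinω [n̂]ₓ + (1−cosω) n̂n̂ᵀ gives
  R = [+0.473728, -0.535509, +0.699151; -0.390741, -0.839273, -0.378077; +0.789242, -0.094081, -0.606832]
β = atan2(√(R₁₃²+R₂₃²), R₃₃) = 2.222866; α = atan2(R₂₃, R₁₃) mod 2π = 5.787459; γ = atan2(R₃₂, −R₃₁) mod 2π = 3.260237
D^4_{-3,1}(5.7875,2.2229,3.2602) = e^{-i·-3·5.7875}·d^4_{-3,1}(2.2229)·e^{-i·1·3.2602}. Compute d first:
c=cos(2.222866/2)=0.443378, s=sin(2.222866/2)=0.896335; N=√[1·5040·120·6]=1904.940944
Admissible k: 4..5 (factorial args all ≥0)
  k=4: (−1)^0·1904.9409/(144)·0.4434^4·0.8963^4 = +0.329986
  k=5: (−1)^1·1904.9409/(240)·0.4434^2·0.8963^6 = -0.809170
d^4_{-3,1}(2.2229) = +0.329986 -0.809170 = -0.479184
Attach z-rotation phases: D = e^{-i(-3)(5.7875)}·(-0.479184)·e^{-i(1)(3.2602)} = -0.016781-0.478890i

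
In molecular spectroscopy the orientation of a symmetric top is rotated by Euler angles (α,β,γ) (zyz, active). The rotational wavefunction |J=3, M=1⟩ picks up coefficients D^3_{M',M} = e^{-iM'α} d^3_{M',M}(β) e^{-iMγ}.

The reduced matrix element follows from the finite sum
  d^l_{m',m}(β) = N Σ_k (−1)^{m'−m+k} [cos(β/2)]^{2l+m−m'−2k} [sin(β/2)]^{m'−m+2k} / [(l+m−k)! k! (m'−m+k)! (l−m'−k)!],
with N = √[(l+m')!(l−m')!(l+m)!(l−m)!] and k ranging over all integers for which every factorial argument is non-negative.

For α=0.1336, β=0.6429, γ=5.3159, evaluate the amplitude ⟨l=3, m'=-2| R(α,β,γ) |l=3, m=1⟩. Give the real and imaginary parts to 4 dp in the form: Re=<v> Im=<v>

First d^3_{-2,1}(β=0.6429), then the phase factors e^{-i(-2)α} and e^{-i(1)γ}:
Half-angle: c=0.948778, s=0.315943. N=√(1·120·24·2)=75.894664
The bounds max(0,m−m')=3 and min(l+m,l−m')=4 give 2 terms
  k=3: (−1)^0·75.8947/(12)·0.9488^3·0.3159^3 = +0.170353
  k=4: (−1)^1·75.8947/(24)·0.9488^1·0.3159^5 = -0.009445
d^3_{-2,1}(0.6429) = +0.170353 -0.009445 = +0.160908
D = (+0.964514+0.264032i)·(+0.160908)·(+0.567537+0.823348i) = +0.053101+0.151893i

Re=0.0531 Im=0.1519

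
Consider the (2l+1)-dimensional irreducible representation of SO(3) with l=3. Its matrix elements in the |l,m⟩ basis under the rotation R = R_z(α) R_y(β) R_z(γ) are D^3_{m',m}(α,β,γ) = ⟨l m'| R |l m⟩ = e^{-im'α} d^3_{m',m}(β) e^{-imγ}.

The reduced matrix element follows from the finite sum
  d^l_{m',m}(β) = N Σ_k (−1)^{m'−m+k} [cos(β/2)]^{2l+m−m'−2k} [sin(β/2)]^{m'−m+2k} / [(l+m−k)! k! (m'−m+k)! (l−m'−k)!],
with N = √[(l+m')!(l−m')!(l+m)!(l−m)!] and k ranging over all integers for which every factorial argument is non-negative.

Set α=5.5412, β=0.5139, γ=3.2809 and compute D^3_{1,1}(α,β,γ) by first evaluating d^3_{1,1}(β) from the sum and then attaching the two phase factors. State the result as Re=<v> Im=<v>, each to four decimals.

First d^3_{1,1}(β=0.5139), then the phase factors e^{-i(1)α} and e^{-i(1)γ}:
With c≡cos(β/2)=0.967170 and s≡sin(β/2)=0.254132, N=[24·2·24·2]^{1/2}=48.000000
k: max(0,(1)−(1))=0 … min(3+(1),3−(1))=2
  k=0: (−1)^0·48.0000/(48)·0.9672^6·0.2541^0 = +0.818494
  k=1: (−1)^1·48.0000/(6)·0.9672^4·0.2541^2 = -0.452084
  k=2: (−1)^2·48.0000/(8)·0.9672^2·0.2541^4 = +0.023410
d^3_{1,1}(0.5139) = +0.818494 -0.452084 +0.023410 = +0.389820
D = (+0.737128+0.675753i)·(+0.389820)·(-0.990312+0.138857i) = -0.321142-0.220970i

Re=-0.3211 Im=-0.2210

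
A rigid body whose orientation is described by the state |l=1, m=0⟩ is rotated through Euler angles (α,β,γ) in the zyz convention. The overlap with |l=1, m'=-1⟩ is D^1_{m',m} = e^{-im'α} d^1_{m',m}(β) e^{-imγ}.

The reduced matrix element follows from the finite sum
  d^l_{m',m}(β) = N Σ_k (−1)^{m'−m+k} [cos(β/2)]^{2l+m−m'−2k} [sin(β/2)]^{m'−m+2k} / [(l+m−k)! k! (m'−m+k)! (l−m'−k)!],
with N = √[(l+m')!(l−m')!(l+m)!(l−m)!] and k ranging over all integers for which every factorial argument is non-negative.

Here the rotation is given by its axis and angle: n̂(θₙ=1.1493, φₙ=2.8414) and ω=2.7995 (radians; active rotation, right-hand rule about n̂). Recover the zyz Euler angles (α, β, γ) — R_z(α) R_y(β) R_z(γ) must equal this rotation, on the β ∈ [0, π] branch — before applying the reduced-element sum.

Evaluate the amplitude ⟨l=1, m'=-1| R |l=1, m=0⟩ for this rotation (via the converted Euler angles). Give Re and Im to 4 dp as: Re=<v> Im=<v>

Axis–angle → zyz. n̂ = (sinθₙcosφₙ, sinθₙsinφₙ, cosθₙ) = (-0.871671, +0.269824, +0.409126), ω = 2.7995.
R = I cosω + sinω [n̂]ₓ + (1−cosω) n̂n̂ᵀ gives
  R = [+0.533540, -0.594012, -0.602068; -0.319521, -0.800664, +0.506797; -0.783097, -0.078023, -0.616985]
β = atan2(√(R₁₃²+R₂₃²), R₃₃) = 2.235702; α = atan2(R₂₃, R₁₃) mod 2π = 2.441901; γ = atan2(R₃₂, −R₃₁) mod 2π = 6.183879
Split into d^1_{-1,0}(β=2.2357) × two z-phases.
Half-angle: c=0.437616, s=0.899162. N=√(1·2·1·1)=1.414214
k: max(0,(0)−(-1))=1 … min(1+(0),1−(-1))=1
  k=1: (−1)^0·1.4142/(1)·0.4376^1·0.8992^1 = +0.556475
d^1_{-1,0}(2.2357) = +0.556475
Attach z-rotation phases: D = e^{-i(-1)(2.4419)}·(+0.556475)·e^{-i(0)(6.1839)} = -0.425726+0.358360i

Re=-0.4257 Im=0.3584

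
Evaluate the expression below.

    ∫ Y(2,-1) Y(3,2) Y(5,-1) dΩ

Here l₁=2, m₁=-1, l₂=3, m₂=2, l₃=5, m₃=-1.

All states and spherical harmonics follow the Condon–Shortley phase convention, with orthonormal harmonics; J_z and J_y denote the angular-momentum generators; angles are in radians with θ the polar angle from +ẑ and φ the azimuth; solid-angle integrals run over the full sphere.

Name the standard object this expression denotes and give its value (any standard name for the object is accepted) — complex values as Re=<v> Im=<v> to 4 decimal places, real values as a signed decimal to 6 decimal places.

Gaunt coefficient, -0.117387

This is a Gaunt coefficient — the integral of a triple product of spherical harmonics over the sphere.
m-sum 0 ✓  L=10 even ✓  1≤5≤5 ✓
Π(2lᵢ+1) = 5×7×11 = 385
triangle coeff Δ(2,3,5) = 1/2310
Σ_t [0,0]: t=0:+1/144 = 1/144
(3j)²=10/231 [(2 3 5; 0 0 0)], sign=-1
Σ_t [0,0]: t=0:+1/720 = 1/720
(3j)²=4/385 [(2 3 5; -1 2 -1)], sign=+1
⇒ 4πI² = 40/231
I = (-1)√(40/231/(4π)) = -0.11738675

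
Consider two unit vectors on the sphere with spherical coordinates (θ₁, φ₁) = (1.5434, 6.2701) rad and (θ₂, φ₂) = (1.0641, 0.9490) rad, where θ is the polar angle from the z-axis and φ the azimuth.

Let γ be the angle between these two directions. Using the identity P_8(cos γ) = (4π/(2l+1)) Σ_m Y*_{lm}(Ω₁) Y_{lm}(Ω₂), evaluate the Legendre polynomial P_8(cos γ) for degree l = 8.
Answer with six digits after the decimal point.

Term-by-term m-sum for l=8 (normalisation 4π/17 = 0.739198):
  m=-8: Y*=0.51107 - 0.05370j  Y=0.04560 - 0.17005j  product 0.01417 - 0.08936j
  m=-7: Y*=0.05609 - 0.00515j  Y=0.36584 - 0.13763j  product 0.01981 - 0.00960j
  m=-6: Y*=-0.37020 + 0.02912j  Y=0.35413 + 0.23669j  product -0.13799 - 0.07731j
  m=-5: Y*=-0.06631 + 0.00434j  Y=0.00350 + 0.10735j  product -0.00070 - 0.00710j
  m=-4: Y*=0.33075 - 0.01733j  Y=0.23813 - 0.18269j  product 0.07560 - 0.06455j
  m=-3: Y*=0.07118 - 0.00280j  Y=0.26032 + 0.07899j  product 0.01875 + 0.00489j
  m=-2: Y*=-0.31424 + 0.00823j  Y=-0.05613 - 0.16539j  product 0.01900 + 0.05151j
  m=-1: Y*=-0.07328 + 0.00096j  Y=0.18086 - 0.25238j  product -0.01301 + 0.01867j
  m=+0: Y*=0.30948 + 0.00000j  Y=-0.13160 + 0.00000j  product -0.04073 + 0.00000j
  m=+1: Y*=0.07328 + 0.00096j  Y=-0.18086 - 0.25238j  product -0.01301 - 0.01867j
  m=+2: Y*=-0.31424 - 0.00823j  Y=-0.05613 + 0.16539j  product 0.01900 - 0.05151j
  m=+3: Y*=-0.07118 - 0.00280j  Y=-0.26032 + 0.07899j  product 0.01875 - 0.00489j
  m=+4: Y*=0.33075 + 0.01733j  Y=0.23813 + 0.18269j  product 0.07560 + 0.06455j
  m=+5: Y*=0.06631 + 0.00434j  Y=-0.00350 + 0.10735j  product -0.00070 + 0.00710j
  m=+6: Y*=-0.37020 - 0.02912j  Y=0.35413 - 0.23669j  product -0.13799 + 0.07731j
  m=+7: Y*=-0.05609 - 0.00515j  Y=-0.36584 - 0.13763j  product 0.01981 + 0.00960j
  m=+8: Y*=0.51107 + 0.05370j  Y=0.04560 + 0.17005j  product 0.01417 + 0.08936j
Σ over m = -0.04947 - 0.00000j; ×(4π/17) → -0.03657 - 0.00000j. Real part: -0.036565

-0.036565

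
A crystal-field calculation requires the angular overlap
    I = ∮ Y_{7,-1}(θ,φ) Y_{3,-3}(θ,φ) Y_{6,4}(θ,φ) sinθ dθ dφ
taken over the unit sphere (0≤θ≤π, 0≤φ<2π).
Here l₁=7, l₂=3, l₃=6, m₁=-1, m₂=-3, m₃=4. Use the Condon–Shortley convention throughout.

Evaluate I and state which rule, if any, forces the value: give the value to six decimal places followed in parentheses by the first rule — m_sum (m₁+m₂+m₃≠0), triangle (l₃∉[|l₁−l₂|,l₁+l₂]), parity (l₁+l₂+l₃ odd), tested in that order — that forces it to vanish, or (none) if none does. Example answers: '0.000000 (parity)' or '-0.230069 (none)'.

Rules hold: Σm=0, L=16 even, 4≤6≤10.
N = 15·7·13 = 1365
Δ = 4!·10!·2!/17! = 1/2042040
Racah Σ t=1..3: t=1:−1/207360 t=2:+1/57600 t=3:−1/207360 = 1/129600
⇒ 3j(7 3 6; 0 0 0)² = 168/12155, sgn +1
Racah Σ t=0..0: t=0:+1/3870720 = 1/3870720
⇒ 3j(7 3 6; -1 -3 4)² = 675/136136, sgn +1
4πI² = N·(3j₀)²·(3jₘ)² = 42525/454597
I = +1·√(0.0935444/4π) = 0.08627877
No selection rule forces the value: the integral is nonzero (none).

0.086279 (none)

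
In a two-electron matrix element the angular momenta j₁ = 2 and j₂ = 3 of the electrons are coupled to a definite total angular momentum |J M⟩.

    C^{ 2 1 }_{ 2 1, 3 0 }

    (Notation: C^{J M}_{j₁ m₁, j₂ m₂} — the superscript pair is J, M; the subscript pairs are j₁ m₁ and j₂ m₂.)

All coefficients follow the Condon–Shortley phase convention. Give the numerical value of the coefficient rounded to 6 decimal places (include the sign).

triangle: 3!*1!*3!/8! = 36/40320
(j±m)!: 3!*1!*3!*3!*3!*1! = 1296
prefactor² = (2J+1)*Δ*N² = 81/14
  k=0: +1/(0!*3!*1!*3!*0!*0!) = 1/36
  k=1: −1/(1!*2!*0!*2!*1!*1!) = -1/4
Σ = -2/9  ⇒  CG² = 81/14*(-2/9)² = 2/7
CG = −√(2/7) = -0.534522

-0.534522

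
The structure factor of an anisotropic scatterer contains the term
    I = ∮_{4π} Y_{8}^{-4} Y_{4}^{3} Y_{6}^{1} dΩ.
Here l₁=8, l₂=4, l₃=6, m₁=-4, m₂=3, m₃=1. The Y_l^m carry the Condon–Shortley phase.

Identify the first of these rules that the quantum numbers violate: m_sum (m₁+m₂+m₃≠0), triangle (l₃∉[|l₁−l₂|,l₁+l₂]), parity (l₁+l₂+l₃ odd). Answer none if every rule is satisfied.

Σmᵢ = 0  ✓
l₃∈[|l₁−l₂|,l₁+l₂]=[4,12], have l₃=6  ✓
Σlᵢ = 18 ⇒ even  ✓

none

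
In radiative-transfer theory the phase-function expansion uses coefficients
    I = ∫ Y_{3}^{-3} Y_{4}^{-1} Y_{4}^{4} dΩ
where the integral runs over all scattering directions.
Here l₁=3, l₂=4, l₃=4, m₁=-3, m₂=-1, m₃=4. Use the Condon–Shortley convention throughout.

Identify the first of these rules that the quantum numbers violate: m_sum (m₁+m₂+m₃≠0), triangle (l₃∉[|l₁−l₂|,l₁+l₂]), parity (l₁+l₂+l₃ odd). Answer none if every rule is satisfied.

azimuthal sum: -3 − 1 + 4 = 0  ✓
1 ≤ 4 ≤ 7 (triangle on l)  ✓
L = 3 + 4 + 4 = 11 (odd)  ✗

parity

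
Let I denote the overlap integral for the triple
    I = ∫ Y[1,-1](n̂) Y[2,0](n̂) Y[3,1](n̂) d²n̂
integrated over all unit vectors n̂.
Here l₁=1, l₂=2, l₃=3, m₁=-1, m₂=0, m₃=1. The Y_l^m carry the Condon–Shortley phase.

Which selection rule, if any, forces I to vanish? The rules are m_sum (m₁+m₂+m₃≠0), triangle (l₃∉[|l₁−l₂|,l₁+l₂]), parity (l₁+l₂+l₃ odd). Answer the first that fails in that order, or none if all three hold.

none

Σmᵢ = 0  ✓
l₃∈[|l₁−l₂|,l₁+l₂]=[1,3], have l₃=3  ✓
Σlᵢ = 6 ⇒ even  ✓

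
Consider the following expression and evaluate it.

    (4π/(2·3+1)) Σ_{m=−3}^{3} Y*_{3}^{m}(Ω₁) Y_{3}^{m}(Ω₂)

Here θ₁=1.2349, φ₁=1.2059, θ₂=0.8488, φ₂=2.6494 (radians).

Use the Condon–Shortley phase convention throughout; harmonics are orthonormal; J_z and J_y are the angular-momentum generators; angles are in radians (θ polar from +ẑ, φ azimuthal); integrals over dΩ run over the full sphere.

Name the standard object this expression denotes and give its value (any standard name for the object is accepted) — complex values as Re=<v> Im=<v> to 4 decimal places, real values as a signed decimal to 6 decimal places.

This sum is the spherical-harmonic addition theorem: it equals the Legendre polynomial P_l(cos γ) of the angle γ between the two directions.
Expand P_3 via completeness: Σ_{m} conj(Y_{3,m}) at Ω₁ times Y_{3,m} at Ω₂ —
  m=-3: Y*=(-0.312062, -0.160922)  Y=(-0.016592, -0.175578)  product (-0.023077, 0.057461)
  m=-2: Y*=(-0.223790, 0.200190)  Y=(0.210512, 0.316860)  product (-0.110543, -0.028768)
  m=-1: Y*=(-0.049734, -0.130193)  Y=(-0.253049, -0.135687)  product (-0.005080, 0.039693)
  m=+0: Y*=(-0.302194, -0.000000)  Y=(-0.201287, 0.000000)  product (0.060828, 0.000000)
  m=+1: Y*=(0.049734, -0.130193)  Y=(0.253049, -0.135687)  product (-0.005080, -0.039693)
  m=+2: Y*=(-0.223790, -0.200190)  Y=(0.210512, -0.316860)  product (-0.110543, 0.028768)
  m=+3: Y*=(0.312062, -0.160922)  Y=(0.016592, -0.175578)  product (-0.023077, -0.057461)
Accumulated sum (-0.216572, 0.000000); after 4π/(2l+1) scaling, (-0.388789, 0.000000) ⇒ P_3 = -0.388789

Legendre polynomial (addition theorem), -0.388789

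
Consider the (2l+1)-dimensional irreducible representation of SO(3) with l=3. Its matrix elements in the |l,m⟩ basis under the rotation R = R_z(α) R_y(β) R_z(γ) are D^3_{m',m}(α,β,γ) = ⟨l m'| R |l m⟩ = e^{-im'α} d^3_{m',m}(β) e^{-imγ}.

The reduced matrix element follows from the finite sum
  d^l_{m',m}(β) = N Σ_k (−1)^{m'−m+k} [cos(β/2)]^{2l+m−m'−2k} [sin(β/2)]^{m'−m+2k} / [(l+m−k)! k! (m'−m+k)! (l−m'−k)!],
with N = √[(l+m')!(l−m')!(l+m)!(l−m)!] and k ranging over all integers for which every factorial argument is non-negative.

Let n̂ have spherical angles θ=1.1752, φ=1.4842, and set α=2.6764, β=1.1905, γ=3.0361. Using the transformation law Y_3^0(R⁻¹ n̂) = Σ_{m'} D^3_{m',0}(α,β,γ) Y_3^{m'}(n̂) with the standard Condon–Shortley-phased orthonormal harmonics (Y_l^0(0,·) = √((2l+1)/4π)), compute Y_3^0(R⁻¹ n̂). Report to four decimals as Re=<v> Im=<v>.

Re=-0.3334 Im=0.0000

Need the full column D^3_{m',0} for m'=−3..3 at α=2.6764, β=1.1905, γ=3.0361.
cos(β/2)=0.828008, sin(β/2)=0.560716
d^3_{-3,0}: single k=3 term ⇒ +0.447556;  D = -0.078019+0.440703i
d^3_{-2,0}: k∈[2..3] ⇒ +0.809441 -0.371194 = +0.438247;  D = +0.261863-0.351408i
d^3_{-1,0}: k∈[1..3] ⇒ +0.755974 -1.040026 +0.158979 = -0.125073;  D = +0.111782-0.056107i
d^3_{0,0}: k∈[0..3] ⇒ +0.322261 -1.330047 +0.609934 -0.031078 = -0.428929;  D = -0.428929+0.000000i
d^3_{1,0}: k∈[0..2] ⇒ -0.755974 +1.040026 -0.158979 = +0.125073;  D = -0.111782-0.056107i
d^3_{2,0}: k∈[0..1] ⇒ +0.809441 -0.371194 = +0.438247;  D = +0.261863+0.351408i
d^3_{3,0}: single k=0 term ⇒ -0.447556;  D = +0.078019+0.440703i
Y_3^{m'}(θ=1.1752,φ=1.4842) and Σ D·Y over m':
  (-0.0780+0.4407i)·(-0.0842+0.3168i)  (+0.2619-0.3514i)·(-0.3303-0.0578i)  (+0.1118-0.0561i)·(-0.0066+0.0765i)  (-0.4289+0.0000i)·(-0.3246+0.0000i)  (-0.1118-0.0561i)·(+0.0066+0.0765i)  (+0.2619+0.3514i)·(-0.3303+0.0578i)  (+0.0780+0.4407i)·(+0.0842+0.3168i)
Y_3^0(R⁻¹ n̂) = -0.333382+0.000000i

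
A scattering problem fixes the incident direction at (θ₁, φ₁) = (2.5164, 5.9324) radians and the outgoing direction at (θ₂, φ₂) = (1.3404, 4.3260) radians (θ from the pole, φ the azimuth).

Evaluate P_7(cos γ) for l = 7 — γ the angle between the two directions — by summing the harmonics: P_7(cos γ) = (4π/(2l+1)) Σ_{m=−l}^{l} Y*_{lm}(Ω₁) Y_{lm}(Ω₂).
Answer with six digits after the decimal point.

0.294132

Expand P_7 via completeness: Σ_{m} conj(Y_{7,m}) at Ω₁ times Y_{7,m} at Ω₂ —
  m=-7: (-0.009099-0.007450i) × (+0.175405+0.375630i) = +0.001203-0.004725i  (running Σ = +0.001203-0.004725i)
  m=-6: (+0.031025+0.052479i) × (+0.247353-0.266830i) = +0.021677+0.004702i  (running Σ = +0.022880-0.000022i)
  m=-5: (-0.034627-0.186967i) × (+0.096693+0.036523i) = +0.003480-0.019343i  (running Σ = +0.026360-0.019365i)
  m=-4: (-0.064623+0.381831i) × (-0.008823-0.349503i) = +0.134021+0.019217i  (running Σ = +0.160381-0.000149i)
  m=-3: (+0.235422-0.412664i) × (-0.004958+0.002164i) = -0.000274+0.002555i  (running Σ = +0.160107+0.002407i)
  m=-2: (-0.149132+0.126013i) × (-0.234045-0.228211i) = +0.063661+0.004541i  (running Σ = +0.223769+0.006947i)
  m=-1: (-0.291044+0.106499i) × (-0.017690+0.043482i) = +0.000518-0.014539i  (running Σ = +0.224287-0.007592i)
  m=0: (+0.306482-0.000000i) × (-0.318058+0.000000i) = -0.097479+0.000000i  (running Σ = +0.126808-0.007592i)
  m=1: (+0.291044+0.106499i) × (+0.017690+0.043482i) = +0.000518+0.014539i  (running Σ = +0.127326+0.006947i)
  m=2: (-0.149132-0.126013i) × (-0.234045+0.228211i) = +0.063661-0.004541i  (running Σ = +0.190987+0.002407i)
  m=3: (-0.235422-0.412664i) × (+0.004958+0.002164i) = -0.000274-0.002555i  (running Σ = +0.190713-0.000149i)
  m=4: (-0.064623-0.381831i) × (-0.008823+0.349503i) = +0.134021-0.019217i  (running Σ = +0.324735-0.019365i)
  m=5: (+0.034627-0.186967i) × (-0.096693+0.036523i) = +0.003480+0.019343i  (running Σ = +0.328215-0.000022i)
  m=6: (+0.031025-0.052479i) × (+0.247353+0.266830i) = +0.021677-0.004702i  (running Σ = +0.349892-0.004725i)
  m=7: (+0.009099-0.007450i) × (-0.175405+0.375630i) = +0.001203+0.004725i  (running Σ = +0.351094-0.000000i)
Σ over m = +0.351094-0.000000i; ×(4π/15) → +0.294132-0.000000i. Real part: 0.294132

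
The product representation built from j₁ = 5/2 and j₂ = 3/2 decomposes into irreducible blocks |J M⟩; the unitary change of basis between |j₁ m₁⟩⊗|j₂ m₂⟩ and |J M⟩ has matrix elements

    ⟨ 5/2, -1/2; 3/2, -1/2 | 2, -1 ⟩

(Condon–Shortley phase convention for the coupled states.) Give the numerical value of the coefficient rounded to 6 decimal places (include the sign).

triangle: 2!*3!*1!/7! = 12/5040
(j±m)!: 2!*3!*1!*2!*1!*3! = 144
prefactor² = (2J+1)*Δ*N² = 12/7
  k=0: +1/(0!*2!*3!*1!*0!*0!) = 1/12
  k=1: −1/(1!*1!*2!*0!*1!*1!) = -1/2
Σ = -5/12  ⇒  CG² = 12/7*(-5/12)² = 25/84
CG = −√(25/84) = -0.545545

−√(25/84) = -0.545545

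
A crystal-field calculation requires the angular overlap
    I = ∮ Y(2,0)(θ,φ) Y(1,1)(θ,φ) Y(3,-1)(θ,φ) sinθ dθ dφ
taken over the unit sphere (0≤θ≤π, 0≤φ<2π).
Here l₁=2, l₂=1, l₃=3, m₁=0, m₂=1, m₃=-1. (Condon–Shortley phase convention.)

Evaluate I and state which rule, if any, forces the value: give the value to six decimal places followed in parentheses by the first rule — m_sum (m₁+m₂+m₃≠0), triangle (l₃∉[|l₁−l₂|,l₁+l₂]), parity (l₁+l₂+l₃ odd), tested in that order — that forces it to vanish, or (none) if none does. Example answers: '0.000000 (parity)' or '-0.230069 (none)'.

-0.202301 (none)

Rules hold: Σm=0, L=6 even, 1≤3≤3.
N = 5·3·7 = 105
Δ = 0!·4!·2!/7! = 1/105
Racah Σ t=0..0: t=0:+1/4 = 1/4
⇒ 3j(2 1 3; 0 0 0)² = 3/35, sgn -1
Racah Σ t=0..0: t=0:+1/8 = 1/8
⇒ 3j(2 1 3; 0 1 -1)² = 2/35, sgn +1
4πI² = N·(3j₀)²·(3jₘ)² = 18/35
I = -1·√(0.514286/4π) = -0.20230066
No selection rule forces the value: the integral is nonzero (none).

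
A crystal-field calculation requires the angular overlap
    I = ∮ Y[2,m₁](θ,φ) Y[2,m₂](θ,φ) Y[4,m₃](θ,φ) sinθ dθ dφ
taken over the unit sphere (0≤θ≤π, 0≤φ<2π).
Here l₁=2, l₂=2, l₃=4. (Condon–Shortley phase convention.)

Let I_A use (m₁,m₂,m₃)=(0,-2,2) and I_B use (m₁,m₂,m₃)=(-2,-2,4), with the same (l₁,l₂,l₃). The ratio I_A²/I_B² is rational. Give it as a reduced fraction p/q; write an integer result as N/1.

Shared (l₁,l₂,l₃)=(2,2,4): N and (l;000)² cancel in I_A²/I_B².
A: Δ = 0!·4!·4!/9! = 1/630; Racah Σ t=0..0: t=0:+1/96 = 1/96; ⇒ 3j(2 2 4; 0 -2 2)² = 1/42, sgn +1
B: Δ = 0!·4!·4!/9! = 1/630; Racah Σ t=0..0: t=0:+1/576 = 1/576; ⇒ 3j(2 2 4; -2 -2 4)² = 1/9, sgn +1
I_A²/I_B² = (1/42)/(1/9) = 3/14

3/14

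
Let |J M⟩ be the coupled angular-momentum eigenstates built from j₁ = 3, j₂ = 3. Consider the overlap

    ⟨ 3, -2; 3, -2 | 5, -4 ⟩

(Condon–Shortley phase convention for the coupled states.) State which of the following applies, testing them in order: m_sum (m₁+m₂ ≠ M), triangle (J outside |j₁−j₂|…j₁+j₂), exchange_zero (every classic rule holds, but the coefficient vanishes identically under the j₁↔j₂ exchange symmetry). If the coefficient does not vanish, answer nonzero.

exchange_zero

m-sum: m₁+m₂ = -2+(-2) = -4, M = -4  ✓
triangle: |j₁−j₂| = 0 ≤ J = 5 ≤ j₁+j₂ = 6  ✓
exchange: j₁=j₂ and m₁=m₂, and (−1)^(j₁+j₂−J) = (−1)^1 = −1 forces ⟨j₁m₁;j₂m₂|JM⟩ = −⟨j₂m₂;j₁m₁|JM⟩ = −⟨j₁m₁;j₂m₂|JM⟩ ⇒ the coefficient vanishes identically
Racah sum check: Σ_k collapses to 0 ⇒ CG = 0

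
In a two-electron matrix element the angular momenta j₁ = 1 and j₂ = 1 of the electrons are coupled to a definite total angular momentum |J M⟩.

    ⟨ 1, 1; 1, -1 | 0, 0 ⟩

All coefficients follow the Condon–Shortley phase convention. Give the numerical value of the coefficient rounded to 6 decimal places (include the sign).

+√(1/3) = +0.577350

j₁+j₂−J=2  J+j₁−j₂=0  J−j₁+j₂=0  j₁+j₂+J+1=3
(j₁±m₁, j₂±m₂, J±M) = (2,0,0,2,0,0)
P² = 4/3
sum k=0..0:
  [0] +1/2 = 1/2
S = 1/2
C² = P²·S² = 1/3 ; C = +0.577350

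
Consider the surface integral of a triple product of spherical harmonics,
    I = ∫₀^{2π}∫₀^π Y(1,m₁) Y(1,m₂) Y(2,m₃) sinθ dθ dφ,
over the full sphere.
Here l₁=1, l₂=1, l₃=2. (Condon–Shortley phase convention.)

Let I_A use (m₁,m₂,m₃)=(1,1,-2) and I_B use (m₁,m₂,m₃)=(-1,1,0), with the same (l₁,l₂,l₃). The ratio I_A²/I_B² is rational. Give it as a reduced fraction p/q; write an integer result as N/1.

6/1

l's match ⇒ only the (l;m) 3-j factors differ between A and B.
A: triangle coeff Δ(1,1,2) = 1/30; Σ_t [0,0]: t=0:+1/4 = 1/4; (3j)²=1/5 [(1 1 2; 1 1 -2)], sign=+1
B: triangle coeff Δ(1,1,2) = 1/30; Σ_t [0,0]: t=0:+1/4 = 1/4; (3j)²=1/30 [(1 1 2; -1 1 0)], sign=+1
I_A²/I_B² = (1/5)/(1/30) = 6/1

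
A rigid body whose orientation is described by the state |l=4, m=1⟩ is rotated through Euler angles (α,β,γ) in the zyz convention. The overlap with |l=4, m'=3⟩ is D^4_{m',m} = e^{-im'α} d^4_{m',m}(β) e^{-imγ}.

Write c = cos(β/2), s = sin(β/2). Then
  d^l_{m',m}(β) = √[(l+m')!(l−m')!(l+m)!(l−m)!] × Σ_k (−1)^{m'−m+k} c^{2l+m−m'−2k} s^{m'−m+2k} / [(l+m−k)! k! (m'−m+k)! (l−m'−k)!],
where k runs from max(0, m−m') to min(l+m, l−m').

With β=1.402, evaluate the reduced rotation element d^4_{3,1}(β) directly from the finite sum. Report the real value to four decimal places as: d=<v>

d^4_{3,1}(β=1.4020) via the finite sum:
Half-angle: c=0.764198, s=0.644982. N=√(5040·1·120·6)=1904.940944
Admissible k: 0..1 (factorial args all ≥0)
  k=0: (−1)^2·1904.9409/(240)·0.7642^6·0.6450^2 = +0.657657
  k=1: (−1)^3·1904.9409/(144)·0.7642^4·0.6450^4 = -0.780787
d^4_{3,1}(1.4020) = +0.657657 -0.780787 = -0.123130

d=-0.1231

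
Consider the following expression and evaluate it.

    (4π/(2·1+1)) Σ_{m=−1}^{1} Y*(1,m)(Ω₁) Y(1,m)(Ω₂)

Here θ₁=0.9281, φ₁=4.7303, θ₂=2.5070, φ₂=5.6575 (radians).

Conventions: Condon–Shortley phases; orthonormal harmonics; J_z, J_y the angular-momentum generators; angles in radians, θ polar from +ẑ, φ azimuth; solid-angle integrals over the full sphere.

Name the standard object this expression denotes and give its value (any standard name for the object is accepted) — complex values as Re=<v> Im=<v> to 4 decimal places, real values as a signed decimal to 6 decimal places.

Legendre polynomial (addition theorem), -0.197894

This sum is the spherical-harmonic addition theorem: it equals the Legendre polynomial P_l(cos γ) of the angle γ between the two directions.
Term-by-term m-sum for l=1 (normalisation 4π/3 = 4.188790):
  [-1]  conj(Y_{1,-1})(Ω₁) = +0.004953-0.276518i ; Y_{1,-1}(Ω₂) = +0.166024+0.119957i ; Δ = +0.033993-0.045314i
  [+0]  conj(Y_{1,0})(Ω₁) = +0.292847-0.000000i ; Y_{1,0}(Ω₂) = -0.393478+0.000000i ; Δ = -0.115229+0.000000i
  [+1]  conj(Y_{1,1})(Ω₁) = -0.004953-0.276518i ; Y_{1,1}(Ω₂) = -0.166024+0.119957i ; Δ = +0.033993+0.045314i
Total Σ_m = -0.047244+0.000000i. Multiply by 4.188790: -0.197894+0.000000i. P_1(cos γ) = -0.197894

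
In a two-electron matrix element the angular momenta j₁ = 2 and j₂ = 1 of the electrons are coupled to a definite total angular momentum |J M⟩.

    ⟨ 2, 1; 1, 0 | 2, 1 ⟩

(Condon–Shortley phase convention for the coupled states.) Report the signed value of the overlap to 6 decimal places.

+0.408248  (= +√(1/6))

triangle: 1!*3!*1!/6! = 6/720
(j±m)!: 3!*1!*1!*1!*3!*1! = 36
prefactor² = (2J+1)*Δ*N² = 3/2
  k=0: +1/(0!*1!*1!*1!*2!*0!) = 1/2
  k=1: −1/(1!*0!*0!*0!*3!*1!) = -1/6
Σ = 1/3  ⇒  CG² = 3/2*(1/3)² = 1/6
CG = +√(1/6) = +0.408248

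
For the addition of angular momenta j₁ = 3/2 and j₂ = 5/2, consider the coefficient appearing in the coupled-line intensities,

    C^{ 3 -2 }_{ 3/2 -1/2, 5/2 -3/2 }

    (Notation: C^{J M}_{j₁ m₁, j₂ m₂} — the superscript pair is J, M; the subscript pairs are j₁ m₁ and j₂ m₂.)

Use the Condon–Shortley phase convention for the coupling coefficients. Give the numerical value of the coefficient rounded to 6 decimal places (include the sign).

√[7·1!2!4!/8! · 1!2!1!4!1!5!] = √(48)
  +(−1)^0/∏(0,1,2,1,0,3)! = 1/12  (running 1/12)
  +(−1)^1/∏(1,0,1,0,1,4)! = -1/24  (running 1/24)
⟨..|..⟩ = √(48)·(1/24) = +0.288675

+0.288675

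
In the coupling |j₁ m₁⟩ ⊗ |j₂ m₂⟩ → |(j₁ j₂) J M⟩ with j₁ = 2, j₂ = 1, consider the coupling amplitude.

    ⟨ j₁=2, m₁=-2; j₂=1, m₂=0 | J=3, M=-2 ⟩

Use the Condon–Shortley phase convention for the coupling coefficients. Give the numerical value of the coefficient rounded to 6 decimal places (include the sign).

+√(1/3) = +0.577350

j₁+j₂−J=0  J+j₁−j₂=4  J−j₁+j₂=2  j₁+j₂+J+1=7
(j₁±m₁, j₂±m₂, J±M) = (0,4,1,1,1,5)
P² = 192
sum k=0..0:
  [0] +1/24 = 1/24
S = 1/24
C² = P²·S² = 1/3 ; C = +0.577350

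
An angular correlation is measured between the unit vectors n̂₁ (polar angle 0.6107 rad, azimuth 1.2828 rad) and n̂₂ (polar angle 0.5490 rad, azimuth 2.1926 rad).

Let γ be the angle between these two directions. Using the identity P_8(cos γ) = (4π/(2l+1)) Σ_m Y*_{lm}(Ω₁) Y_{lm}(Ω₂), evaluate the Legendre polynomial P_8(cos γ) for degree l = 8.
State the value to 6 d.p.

Summing Y*_{l m}(θ₁,φ₁)·Y_{l m}(θ₂,φ₂) over m ∈ [−8, 8]; prefactor 4π/(2·8+1) = 0.739198:
  [-8]  conj(Y_{8,-8})(Ω₁) = -0.00403 - 0.00448j ; Y_{8,-8}(Ω₂) = 0.00073 + 0.00274j ; Δ = 0.00001 - 0.00001j
  [-7]  conj(Y_{8,-7})(Ω₁) = -0.03108 + 0.01483j ; Y_{8,-7}(Ω₂) = -0.01735 - 0.00652j ; Δ = 0.00064 - 0.00005j
  [-6]  conj(Y_{8,-6})(Ω₁) = 0.01900 + 0.11987j ; Y_{8,-6}(Ω₂) = 0.06266 - 0.04188j ; Δ = 0.00621 + 0.00671j
  [-5]  conj(Y_{8,-5})(Ω₁) = 0.28945 + 0.03808j ; Y_{8,-5}(Ω₂) = -0.00692 + 0.21235j ; Δ = -0.01009 + 0.06120j
  [-4]  conj(Y_{8,-4})(Ω₁) = 0.19086 - 0.42876j ; Y_{8,-4}(Ω₂) = -0.32840 - 0.25193j ; Δ = -0.17069 + 0.09272j
  [-3]  conj(Y_{8,-3})(Ω₁) = -0.31991 - 0.27320j ; Y_{8,-3}(Ω₂) = 0.47942 - 0.14548j ; Δ = -0.19312 - 0.08444j
  [-2]  conj(Y_{8,-2})(Ω₁) = 0.00301 - 0.00195j ; Y_{8,-2}(Ω₂) = -0.06756 + 0.19908j ; Δ = 0.00019 + 0.00073j
  [-1]  conj(Y_{8,-1})(Ω₁) = -0.11672 - 0.39402j ; Y_{8,-1}(Ω₂) = 0.18767 + 0.26187j ; Δ = 0.08128 - 0.10451j
  [+0]  conj(Y_{8,0})(Ω₁) = -0.13484 + 0.00000j ; Y_{8,0}(Ω₂) = -0.33143 + 0.00000j ; Δ = 0.04469 + 0.00000j
  [+1]  conj(Y_{8,1})(Ω₁) = 0.11672 - 0.39402j ; Y_{8,1}(Ω₂) = -0.18767 + 0.26187j ; Δ = 0.08128 + 0.10451j
  [+2]  conj(Y_{8,2})(Ω₁) = 0.00301 + 0.00195j ; Y_{8,2}(Ω₂) = -0.06756 - 0.19908j ; Δ = 0.00019 - 0.00073j
  [+3]  conj(Y_{8,3})(Ω₁) = 0.31991 - 0.27320j ; Y_{8,3}(Ω₂) = -0.47942 - 0.14548j ; Δ = -0.19312 + 0.08444j
  [+4]  conj(Y_{8,4})(Ω₁) = 0.19086 + 0.42876j ; Y_{8,4}(Ω₂) = -0.32840 + 0.25193j ; Δ = -0.17069 - 0.09272j
  [+5]  conj(Y_{8,5})(Ω₁) = -0.28945 + 0.03808j ; Y_{8,5}(Ω₂) = 0.00692 + 0.21235j ; Δ = -0.01009 - 0.06120j
  [+6]  conj(Y_{8,6})(Ω₁) = 0.01900 - 0.11987j ; Y_{8,6}(Ω₂) = 0.06266 + 0.04188j ; Δ = 0.00621 - 0.00671j
  [+7]  conj(Y_{8,7})(Ω₁) = 0.03108 + 0.01483j ; Y_{8,7}(Ω₂) = 0.01735 - 0.00652j ; Δ = 0.00064 + 0.00005j
  [+8]  conj(Y_{8,8})(Ω₁) = -0.00403 + 0.00448j ; Y_{8,8}(Ω₂) = 0.00073 - 0.00274j ; Δ = 0.00001 + 0.00001j
Total Σ_m = -0.52647 + 0.00000j. Multiply by 0.739198: -0.38916 + 0.00000j. P_8(cos γ) = -0.389163

-0.389163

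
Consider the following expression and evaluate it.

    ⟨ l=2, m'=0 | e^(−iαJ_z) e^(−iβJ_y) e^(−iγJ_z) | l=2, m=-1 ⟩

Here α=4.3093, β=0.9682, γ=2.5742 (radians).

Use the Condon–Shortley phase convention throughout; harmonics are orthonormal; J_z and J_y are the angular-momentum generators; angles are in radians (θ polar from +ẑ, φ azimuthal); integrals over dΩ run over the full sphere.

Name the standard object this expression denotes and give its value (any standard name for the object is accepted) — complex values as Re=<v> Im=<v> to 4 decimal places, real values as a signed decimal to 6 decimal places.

Wigner D-matrix element, Re=0.4823 Im=-0.3074

This is a Wigner D-matrix element — the rotation-matrix element ⟨l m'| R(α,β,γ) |l m⟩ in the angular-momentum basis.
Split into d^2_{0,-1}(β=0.9682) × two z-phases.
c=cos(0.968200/2)=0.885094, s=sin(0.968200/2)=0.465412; N=√[2·2·1·6]=4.898979
k∈{0,1} keeps every argument non-negative
  k=0: (−1)^1·4.8990/(2)·0.8851^3·0.4654^1 = -0.790463
  k=1: (−1)^2·4.8990/(2)·0.8851^1·0.4654^3 = +0.218564
d^2_{0,-1}(0.9682) = -0.790463 +0.218564 = -0.571900
D = (+1.000000+0.000000i)·(-0.571900)·(-0.843305+0.537435i) = +0.482286-0.307359i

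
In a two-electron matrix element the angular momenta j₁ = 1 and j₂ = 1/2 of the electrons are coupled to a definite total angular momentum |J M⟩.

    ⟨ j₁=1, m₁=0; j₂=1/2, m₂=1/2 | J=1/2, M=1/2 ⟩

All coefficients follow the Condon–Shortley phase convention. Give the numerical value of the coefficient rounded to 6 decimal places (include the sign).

−√(1/3) ≈ -0.577350

√[2·1!1!0!/3! · 1!1!1!0!1!0!] = √(1/3)
  +(−1)^1/∏(1,0,0,0,1,0)! = -1  (running -1)
⟨..|..⟩ = √(1/3)·(-1) = -0.577350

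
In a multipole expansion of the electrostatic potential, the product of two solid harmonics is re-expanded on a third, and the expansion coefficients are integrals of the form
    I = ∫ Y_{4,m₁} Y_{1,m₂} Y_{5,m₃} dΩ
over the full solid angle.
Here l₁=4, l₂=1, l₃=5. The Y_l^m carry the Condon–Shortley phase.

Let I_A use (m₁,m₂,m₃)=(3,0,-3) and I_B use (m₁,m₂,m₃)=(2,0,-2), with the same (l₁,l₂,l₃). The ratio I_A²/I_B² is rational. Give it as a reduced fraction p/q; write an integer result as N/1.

l's match ⇒ only the (l;m) 3-j factors differ between A and B.
A: triangle coeff Δ(4,1,5) = 1/495; Σ_t [0,0]: t=0:+1/5040 = 1/5040; (3j)²=16/495 [(4 1 5; 3 0 -3)], sign=+1
B: triangle coeff Δ(4,1,5) = 1/495; Σ_t [0,0]: t=0:+1/1440 = 1/1440; (3j)²=7/165 [(4 1 5; 2 0 -2)], sign=-1
I_A²/I_B² = (16/495)/(7/165) = 16/21

16/21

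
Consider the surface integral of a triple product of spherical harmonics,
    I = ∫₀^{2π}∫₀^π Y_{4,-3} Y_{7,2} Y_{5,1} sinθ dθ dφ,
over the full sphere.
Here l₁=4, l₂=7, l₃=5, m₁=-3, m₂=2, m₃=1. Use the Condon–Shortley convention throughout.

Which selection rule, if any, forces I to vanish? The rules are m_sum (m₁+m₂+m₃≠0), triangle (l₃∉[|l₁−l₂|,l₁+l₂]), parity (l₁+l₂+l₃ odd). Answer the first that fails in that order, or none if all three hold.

m₁+m₂+m₃ = -3 + 2 + 1 = 0  ✓
triangle: |4−7|=3 ≤ l₃=5 ≤ 4+7=11  ✓
parity: l₁+l₂+l₃ = 16 is even  ✓

none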